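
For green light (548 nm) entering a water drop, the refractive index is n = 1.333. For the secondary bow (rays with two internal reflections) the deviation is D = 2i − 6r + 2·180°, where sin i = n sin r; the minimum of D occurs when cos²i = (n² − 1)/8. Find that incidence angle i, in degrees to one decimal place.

71.8°

cos²i = (1.333² − 1)/8 = (1.77689 − 1)/8 = 0.09711.
cos i = 0.31163, so i = 71.843°.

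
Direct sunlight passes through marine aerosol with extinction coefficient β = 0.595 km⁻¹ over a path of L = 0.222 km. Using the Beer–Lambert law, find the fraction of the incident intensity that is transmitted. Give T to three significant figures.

τ = β·L = 0.595 × 0.222 = 0.1321.
T = exp(−0.1321) = 0.8763.

0.876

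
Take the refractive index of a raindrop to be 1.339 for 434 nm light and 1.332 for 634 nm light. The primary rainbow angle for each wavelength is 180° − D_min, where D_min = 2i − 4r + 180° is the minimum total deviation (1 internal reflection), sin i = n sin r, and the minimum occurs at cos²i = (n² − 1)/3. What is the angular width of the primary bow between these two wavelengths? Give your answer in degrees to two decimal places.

At 434 nm (n = 1.339): cos²i = 0.26431 → i = 59.062°, r = 39.834°, D_min = 138.786°, rainbow angle = 41.214°.
At 634 nm (n = 1.332): cos²i = 0.25807 → i = 59.469°, r = 40.290°, D_min = 137.776°, rainbow angle = 42.224°.
Angular width = |41.214° − 42.224°| = 1.010°.

1.01°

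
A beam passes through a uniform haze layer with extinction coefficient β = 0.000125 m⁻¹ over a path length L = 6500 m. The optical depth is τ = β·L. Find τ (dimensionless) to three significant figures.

0.812

τ = β·L = 0.000125 × 6500 = 0.8125.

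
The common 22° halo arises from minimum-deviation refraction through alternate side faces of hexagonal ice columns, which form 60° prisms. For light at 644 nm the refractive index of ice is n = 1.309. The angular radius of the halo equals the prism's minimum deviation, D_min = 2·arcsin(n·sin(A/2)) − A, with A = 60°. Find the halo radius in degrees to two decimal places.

21.76°

n·sin(A/2) = 1.309 × sin 30° = 1.309 × 0.5000 = 0.6545.
D_min = 2·arcsin(0.6545) − 60° = 2 × 40.882° − 60° = 21.763°.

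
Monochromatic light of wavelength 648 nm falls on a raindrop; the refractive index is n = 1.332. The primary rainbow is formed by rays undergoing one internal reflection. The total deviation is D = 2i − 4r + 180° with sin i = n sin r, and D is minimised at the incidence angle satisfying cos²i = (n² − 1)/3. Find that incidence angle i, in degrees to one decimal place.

59.5°

cos²i = (1.332² − 1)/3 = (1.77422 − 1)/3 = 0.25807.
cos i = 0.50801, so i = 59.469°.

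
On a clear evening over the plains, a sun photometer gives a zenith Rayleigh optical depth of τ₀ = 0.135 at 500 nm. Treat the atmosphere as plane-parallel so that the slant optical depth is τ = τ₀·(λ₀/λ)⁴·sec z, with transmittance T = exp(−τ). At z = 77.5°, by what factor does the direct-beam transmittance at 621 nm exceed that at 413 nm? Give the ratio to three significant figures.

2.94

Airmass: sec 77.5° = 4.6202.
τ(621 nm) = 0.135 × (500/621)⁴ × 4.6202 = 0.135 × 0.4203 × 4.6202 = 0.2621.
τ(413 nm) = 0.135 × (500/413)⁴ × 4.6202 = 0.135 × 2.1482 × 4.6202 = 1.3399.
T(621)/T(413) = exp(τ_B − τ_A) = exp(1.0778) = 2.9382.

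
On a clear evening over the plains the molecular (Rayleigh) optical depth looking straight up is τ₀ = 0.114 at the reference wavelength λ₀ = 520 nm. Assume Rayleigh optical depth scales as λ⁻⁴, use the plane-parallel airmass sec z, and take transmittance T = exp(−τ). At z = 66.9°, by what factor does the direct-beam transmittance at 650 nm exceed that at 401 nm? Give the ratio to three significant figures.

Airmass: sec 66.9° = 2.5488.
τ(650 nm) = 0.114 × (520/650)⁴ × 2.5488 = 0.114 × 0.4096 × 2.5488 = 0.1190.
τ(401 nm) = 0.114 × (520/401)⁴ × 2.5488 = 0.114 × 2.8277 × 2.5488 = 0.8216.
T(650)/T(401) = exp(τ_B − τ_A) = exp(0.7026) = 2.0190.

2.02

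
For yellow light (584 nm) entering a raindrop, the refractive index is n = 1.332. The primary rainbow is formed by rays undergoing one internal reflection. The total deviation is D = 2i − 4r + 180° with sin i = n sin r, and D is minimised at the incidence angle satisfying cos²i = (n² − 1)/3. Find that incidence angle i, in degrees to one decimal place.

59.5°

cos²i = (1.332² − 1)/3 = (1.77422 − 1)/3 = 0.25807.
cos i = 0.50801, so i = 59.469°.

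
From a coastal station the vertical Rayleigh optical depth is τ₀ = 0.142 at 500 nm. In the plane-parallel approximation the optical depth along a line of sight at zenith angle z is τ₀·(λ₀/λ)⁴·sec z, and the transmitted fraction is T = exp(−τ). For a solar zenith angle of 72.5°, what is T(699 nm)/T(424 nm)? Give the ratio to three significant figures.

Airmass: sec 72.5° = 3.3255.
τ(699 nm) = 0.142 × (500/699)⁴ × 3.3255 = 0.142 × 0.2618 × 3.3255 = 0.1236.
τ(424 nm) = 0.142 × (500/424)⁴ × 3.3255 = 0.142 × 1.9338 × 3.3255 = 0.9132.
T(699)/T(424) = exp(τ_B − τ_A) = exp(0.7896) = 2.2024.

2.20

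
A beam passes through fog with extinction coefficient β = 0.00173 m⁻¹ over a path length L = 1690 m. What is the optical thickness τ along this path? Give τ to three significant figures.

τ = β·L = 0.00173 × 1690 = 2.9237.

2.92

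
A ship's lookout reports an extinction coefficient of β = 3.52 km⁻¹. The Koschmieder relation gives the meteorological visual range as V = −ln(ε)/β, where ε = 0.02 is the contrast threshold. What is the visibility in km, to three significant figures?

1.11 km

V = −ln(0.02) / 3.52 = 3.912 / 3.52 = 1.1114 km.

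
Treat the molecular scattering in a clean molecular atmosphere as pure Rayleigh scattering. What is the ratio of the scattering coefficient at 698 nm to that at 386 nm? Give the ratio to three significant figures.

0.0935

Rayleigh scattering ∝ λ⁻⁴, so the ratio of coefficients is the inverse fourth power of the wavelength ratio.
σ(698)/σ(386) = (386/698)⁴ = (0.5530)⁴ = 0.09352.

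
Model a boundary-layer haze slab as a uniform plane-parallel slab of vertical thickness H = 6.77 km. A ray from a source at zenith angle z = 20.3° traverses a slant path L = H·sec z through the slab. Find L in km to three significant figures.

7.22 km

sec z = 1/cos 20.3° = 1.0662.
L = 6.77 × 1.0662 = 7.218 km.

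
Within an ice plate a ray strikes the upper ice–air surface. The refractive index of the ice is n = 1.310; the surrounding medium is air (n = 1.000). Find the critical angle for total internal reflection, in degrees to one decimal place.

49.8°

sin θ_c = n_air / n = 1.000 / 1.310 = 0.7634.
θ_c = arcsin(0.7634) = 49.76°.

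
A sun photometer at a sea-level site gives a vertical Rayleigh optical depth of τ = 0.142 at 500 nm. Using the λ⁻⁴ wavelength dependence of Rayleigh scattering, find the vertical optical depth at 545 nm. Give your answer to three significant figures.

0.101

τ(545 nm) = τ(500 nm) × (500/545)⁴ = 0.142 × (0.9174)⁴ = 0.142 × 0.7084 = 0.1006.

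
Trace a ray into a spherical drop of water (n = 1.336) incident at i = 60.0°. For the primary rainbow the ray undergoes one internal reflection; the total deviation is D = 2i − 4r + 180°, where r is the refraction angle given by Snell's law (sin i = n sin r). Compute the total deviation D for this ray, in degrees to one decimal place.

138.4°

sin r = sin 60.0° / 1.336 = 0.8660/1.336 = 0.6482; r = 40.41°.
D = 2·60.0° − 4·40.41° + 180° = 120.00° − 161.63° + 180° = 138.37°.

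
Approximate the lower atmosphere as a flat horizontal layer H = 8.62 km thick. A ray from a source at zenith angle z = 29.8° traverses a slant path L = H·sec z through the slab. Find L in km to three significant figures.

sec z = 1/cos 29.8° = 1.1524.
L = 8.62 × 1.1524 = 9.934 km.

9.93 km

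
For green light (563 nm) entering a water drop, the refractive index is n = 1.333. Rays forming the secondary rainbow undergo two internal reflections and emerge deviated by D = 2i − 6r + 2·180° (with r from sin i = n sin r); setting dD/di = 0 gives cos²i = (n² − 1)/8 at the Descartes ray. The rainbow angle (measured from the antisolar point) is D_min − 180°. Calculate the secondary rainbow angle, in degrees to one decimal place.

50.9°

cos²i = (1.77689 − 1)/8 = 0.09711; i = arccos(0.31163) = 71.843°.
sin r = sin 71.843°/1.333 = 0.71283; r = 45.466°.
D_min = 2·71.843° − 6·45.466° + 360° = 230.891°.
Rainbow angle = D_min − 180° = 50.891°.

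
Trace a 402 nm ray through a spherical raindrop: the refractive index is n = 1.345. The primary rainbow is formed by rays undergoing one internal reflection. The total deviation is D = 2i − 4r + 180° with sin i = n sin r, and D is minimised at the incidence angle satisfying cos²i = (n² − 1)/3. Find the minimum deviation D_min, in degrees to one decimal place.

cos²i = (1.80902 − 1)/3 = 0.26967; i = arccos(0.51930) = 58.715°.
sin r = sin 58.715°/1.345 = 0.63538; r = 39.448°.
D_min = 2·58.715° − 4·39.448° + 180° = 139.635°.

139.6°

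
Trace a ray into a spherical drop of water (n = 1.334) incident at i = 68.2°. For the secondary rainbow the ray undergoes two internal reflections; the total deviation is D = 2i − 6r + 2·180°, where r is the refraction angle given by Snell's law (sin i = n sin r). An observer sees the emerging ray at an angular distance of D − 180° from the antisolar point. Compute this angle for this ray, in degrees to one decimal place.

51.8°

sin r = sin 68.2° / 1.334 = 0.9285/1.334 = 0.6960; r = 44.11°.
D = 2·68.2° − 6·44.11° + 2·180° = 136.40° − 264.65° + 360° = 231.75°.
Angle from antisolar point = D − 180° = 51.75°.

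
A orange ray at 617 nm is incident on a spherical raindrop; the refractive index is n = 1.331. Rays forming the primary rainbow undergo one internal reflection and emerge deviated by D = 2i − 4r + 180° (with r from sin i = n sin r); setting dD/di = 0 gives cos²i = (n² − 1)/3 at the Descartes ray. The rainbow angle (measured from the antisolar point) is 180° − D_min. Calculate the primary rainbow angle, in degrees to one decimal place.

cos²i = (1.77156 − 1)/3 = 0.25719; i = arccos(0.50714) = 59.527°.
sin r = sin 59.527°/1.331 = 0.64753; r = 40.356°.
D_min = 2·59.527° − 4·40.356° + 180° = 137.630°.
Rainbow angle = 180° − D_min = 42.370°.

42.4°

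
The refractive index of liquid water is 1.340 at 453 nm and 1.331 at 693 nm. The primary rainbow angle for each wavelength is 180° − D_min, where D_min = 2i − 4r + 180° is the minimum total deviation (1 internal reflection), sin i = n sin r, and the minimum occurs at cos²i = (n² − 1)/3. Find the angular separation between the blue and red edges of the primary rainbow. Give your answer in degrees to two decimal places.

1.30°

At 453 nm (n = 1.340): cos²i = 0.26520 → i = 59.004°, r = 39.770°, D_min = 138.929°, rainbow angle = 41.071°.
At 693 nm (n = 1.331): cos²i = 0.25719 → i = 59.527°, r = 40.356°, D_min = 137.630°, rainbow angle = 42.370°.
Angular width = |41.071° − 42.370°| = 1.299°.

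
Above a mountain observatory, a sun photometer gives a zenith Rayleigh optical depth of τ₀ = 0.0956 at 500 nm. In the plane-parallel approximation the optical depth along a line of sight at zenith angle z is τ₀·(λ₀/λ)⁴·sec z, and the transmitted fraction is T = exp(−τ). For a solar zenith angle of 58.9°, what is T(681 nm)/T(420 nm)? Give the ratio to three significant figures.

1.37

Airmass: sec 58.9° = 1.9360.
τ(681 nm) = 0.0956 × (500/681)⁴ × 1.9360 = 0.0956 × 0.2906 × 1.9360 = 0.0538.
τ(420 nm) = 0.0956 × (500/420)⁴ × 1.9360 = 0.0956 × 2.0086 × 1.9360 = 0.3717.
T(681)/T(420) = exp(τ_B − τ_A) = exp(0.3180) = 1.3743.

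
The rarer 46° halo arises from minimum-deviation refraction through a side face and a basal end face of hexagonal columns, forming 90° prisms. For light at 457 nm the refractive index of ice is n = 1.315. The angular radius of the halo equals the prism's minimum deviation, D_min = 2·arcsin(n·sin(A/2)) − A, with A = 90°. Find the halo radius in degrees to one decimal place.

46.8°

n·sin(A/2) = 1.315 × sin 45° = 1.315 × 0.7071 = 0.9298.
D_min = 2·arcsin(0.9298) − 90° = 2 × 68.411° − 90° = 46.821°.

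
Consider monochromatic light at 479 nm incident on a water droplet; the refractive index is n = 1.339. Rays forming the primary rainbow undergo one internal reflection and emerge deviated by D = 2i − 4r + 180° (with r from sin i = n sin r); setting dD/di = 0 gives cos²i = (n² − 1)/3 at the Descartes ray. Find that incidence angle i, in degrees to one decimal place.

cos²i = (1.339² − 1)/3 = (1.79292 − 1)/3 = 0.26431.
cos i = 0.51411, so i = 59.062°.

59.1°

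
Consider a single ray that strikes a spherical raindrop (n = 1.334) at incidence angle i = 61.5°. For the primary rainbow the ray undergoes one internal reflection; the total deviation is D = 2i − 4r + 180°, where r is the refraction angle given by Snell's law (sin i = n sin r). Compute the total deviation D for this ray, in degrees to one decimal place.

138.2°

sin r = sin 61.5° / 1.334 = 0.8788/1.334 = 0.6588; r = 41.21°.
D = 2·61.5° − 4·41.21° + 180° = 123.00° − 164.83° + 180° = 138.17°.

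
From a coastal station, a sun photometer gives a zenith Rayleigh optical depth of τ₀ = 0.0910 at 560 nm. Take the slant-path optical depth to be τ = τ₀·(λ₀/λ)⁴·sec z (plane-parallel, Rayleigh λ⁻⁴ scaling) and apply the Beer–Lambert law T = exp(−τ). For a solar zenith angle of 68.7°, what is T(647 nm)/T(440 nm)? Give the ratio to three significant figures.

1.68

Airmass: sec 68.7° = 2.7529.
τ(647 nm) = 0.0910 × (560/647)⁴ × 2.7529 = 0.0910 × 0.5612 × 2.7529 = 0.1406.
τ(440 nm) = 0.0910 × (560/440)⁴ × 2.7529 = 0.0910 × 2.6239 × 2.7529 = 0.6573.
T(647)/T(440) = exp(τ_B − τ_A) = exp(0.5167) = 1.6765.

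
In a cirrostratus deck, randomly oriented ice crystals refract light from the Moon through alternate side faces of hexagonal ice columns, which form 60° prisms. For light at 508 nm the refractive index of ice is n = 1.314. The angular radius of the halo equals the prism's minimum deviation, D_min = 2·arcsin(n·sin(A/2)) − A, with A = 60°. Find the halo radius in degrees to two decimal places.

n·sin(A/2) = 1.314 × sin 30° = 1.314 × 0.5000 = 0.6570.
D_min = 2·arcsin(0.6570) − 60° = 2 × 41.071° − 60° = 22.143°.

22.14°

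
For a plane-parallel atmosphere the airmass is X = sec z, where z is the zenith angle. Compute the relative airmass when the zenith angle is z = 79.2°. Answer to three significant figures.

5.34

X = sec z = 1/cos 79.2° = 1/0.1874 = 5.3367.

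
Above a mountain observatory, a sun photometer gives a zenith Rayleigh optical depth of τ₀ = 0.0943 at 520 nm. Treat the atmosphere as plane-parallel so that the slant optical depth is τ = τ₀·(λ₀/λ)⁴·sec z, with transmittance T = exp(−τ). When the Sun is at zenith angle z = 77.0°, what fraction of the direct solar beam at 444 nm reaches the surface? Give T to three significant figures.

0.454

sec 77.0° = 4.4454.
τ = 0.0943 × (520/444)⁴ × 4.4454 = 0.0943 × 1.8814 × 4.4454 = 0.7887.
T = exp(−0.7887) = 0.4544.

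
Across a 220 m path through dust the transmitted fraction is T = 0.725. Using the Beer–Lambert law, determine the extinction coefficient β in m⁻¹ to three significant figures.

0.00146 m⁻¹

Beer–Lambert: T = exp(−βL) ⇒ β = −ln(T)/L = −ln(0.725)/220 = 0.3216/220 = 0.001462 m⁻¹.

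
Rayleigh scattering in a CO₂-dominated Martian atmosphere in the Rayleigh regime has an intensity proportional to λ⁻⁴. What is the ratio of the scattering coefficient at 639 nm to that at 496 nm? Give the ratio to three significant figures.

Rayleigh scattering ∝ λ⁻⁴, so the ratio of coefficients is the inverse fourth power of the wavelength ratio.
σ(639)/σ(496) = (496/639)⁴ = (0.7762)⁴ = 0.363.

0.363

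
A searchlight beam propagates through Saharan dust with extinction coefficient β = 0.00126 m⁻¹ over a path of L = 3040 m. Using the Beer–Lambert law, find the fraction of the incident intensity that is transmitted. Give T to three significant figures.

0.0217

τ = β·L = 0.00126 × 3040 = 3.8304.
T = exp(−3.8304) = 0.0217.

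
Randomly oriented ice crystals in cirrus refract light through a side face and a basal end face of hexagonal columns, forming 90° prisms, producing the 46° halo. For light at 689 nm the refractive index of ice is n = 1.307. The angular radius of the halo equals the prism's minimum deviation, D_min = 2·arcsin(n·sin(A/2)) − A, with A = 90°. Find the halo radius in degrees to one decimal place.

45.1°

n·sin(A/2) = 1.307 × sin 45° = 1.307 × 0.7071 = 0.9242.
D_min = 2·arcsin(0.9242) − 90° = 2 × 67.546° − 90° = 45.093°.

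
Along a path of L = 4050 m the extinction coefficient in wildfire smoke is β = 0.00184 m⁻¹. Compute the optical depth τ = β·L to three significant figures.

7.45

τ = β·L = 0.00184 × 4050 = 7.4520.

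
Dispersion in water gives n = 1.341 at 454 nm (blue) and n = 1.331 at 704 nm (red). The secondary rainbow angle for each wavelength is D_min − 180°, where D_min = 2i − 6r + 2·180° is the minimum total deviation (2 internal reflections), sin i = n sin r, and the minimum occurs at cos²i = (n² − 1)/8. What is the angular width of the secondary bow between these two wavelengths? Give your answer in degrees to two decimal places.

2.60°

At 454 nm (n = 1.341): cos²i = 0.09979 → i = 71.586°, r = 45.034°, D_min = 232.966°, rainbow angle = 52.966°.
At 704 nm (n = 1.331): cos²i = 0.09645 → i = 71.907°, r = 45.575°, D_min = 230.365°, rainbow angle = 50.365°.
Angular width = |52.966° − 50.365°| = 2.601°.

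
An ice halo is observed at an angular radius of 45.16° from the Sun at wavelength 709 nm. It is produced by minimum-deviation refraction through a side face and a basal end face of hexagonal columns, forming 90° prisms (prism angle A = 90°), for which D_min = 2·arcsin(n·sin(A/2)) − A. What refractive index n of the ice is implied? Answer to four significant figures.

1.307

Rearranging: n = sin((D_min + A)/2) / sin(A/2).
(D_min + A)/2 = (45.16° + 90°)/2 = 67.580°.
n = sin 67.580° / sin 45° = 0.9244 / 0.7071 = 1.3073.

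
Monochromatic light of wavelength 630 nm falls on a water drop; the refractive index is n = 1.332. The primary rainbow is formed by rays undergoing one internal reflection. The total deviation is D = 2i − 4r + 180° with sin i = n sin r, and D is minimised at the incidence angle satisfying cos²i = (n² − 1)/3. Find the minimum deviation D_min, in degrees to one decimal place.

137.8°

cos²i = (1.77422 − 1)/3 = 0.25807; i = arccos(0.50801) = 59.469°.
sin r = sin 59.469°/1.332 = 0.64666; r = 40.290°.
D_min = 2·59.469° − 4·40.290° + 180° = 137.776°.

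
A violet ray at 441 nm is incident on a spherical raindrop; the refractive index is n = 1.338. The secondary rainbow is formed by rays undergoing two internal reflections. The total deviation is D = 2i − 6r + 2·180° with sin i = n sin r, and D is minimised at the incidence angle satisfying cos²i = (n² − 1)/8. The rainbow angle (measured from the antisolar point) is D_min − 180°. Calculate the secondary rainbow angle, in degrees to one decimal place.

52.2°

cos²i = (1.79024 − 1)/8 = 0.09878; i = arccos(0.31429) = 71.682°.
sin r = sin 71.682°/1.338 = 0.70951; r = 45.195°.
D_min = 2·71.682° − 6·45.195° + 360° = 232.193°.
Rainbow angle = D_min − 180° = 52.193°.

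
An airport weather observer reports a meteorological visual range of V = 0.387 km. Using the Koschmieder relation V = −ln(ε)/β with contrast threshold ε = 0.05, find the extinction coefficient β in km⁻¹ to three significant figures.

7.74 km⁻¹

β = −ln(0.05) / V = 2.996 / 0.387 = 7.7409 km⁻¹.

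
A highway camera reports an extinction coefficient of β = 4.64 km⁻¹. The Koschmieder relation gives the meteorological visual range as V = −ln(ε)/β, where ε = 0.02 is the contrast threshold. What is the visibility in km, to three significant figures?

V = −ln(0.02) / 4.64 = 3.912 / 4.64 = 0.8431 km.

0.843 km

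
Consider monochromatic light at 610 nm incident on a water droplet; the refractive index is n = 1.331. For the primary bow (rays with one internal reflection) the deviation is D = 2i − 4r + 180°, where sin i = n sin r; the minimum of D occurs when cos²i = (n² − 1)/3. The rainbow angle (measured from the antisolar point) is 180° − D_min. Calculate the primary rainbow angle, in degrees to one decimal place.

42.4°

cos²i = (1.77156 − 1)/3 = 0.25719; i = arccos(0.50714) = 59.527°.
sin r = sin 59.527°/1.331 = 0.64753; r = 40.356°.
D_min = 2·59.527° − 4·40.356° + 180° = 137.630°.
Rainbow angle = 180° − D_min = 42.370°.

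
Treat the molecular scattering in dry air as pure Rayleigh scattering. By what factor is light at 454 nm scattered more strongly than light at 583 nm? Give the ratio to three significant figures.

Rayleigh scattering ∝ λ⁻⁴, so the ratio of coefficients is the inverse fourth power of the wavelength ratio.
σ(454)/σ(583) = (583/454)⁴ = (1.2841)⁴ = 2.719.

2.72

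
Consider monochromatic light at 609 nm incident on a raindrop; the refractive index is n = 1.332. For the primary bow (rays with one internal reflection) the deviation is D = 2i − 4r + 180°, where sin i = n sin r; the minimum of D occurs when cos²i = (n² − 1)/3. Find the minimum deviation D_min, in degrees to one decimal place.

137.8°

cos²i = (1.77422 − 1)/3 = 0.25807; i = arccos(0.50801) = 59.469°.
sin r = sin 59.469°/1.332 = 0.64666; r = 40.290°.
D_min = 2·59.469° − 4·40.290° + 180° = 137.776°.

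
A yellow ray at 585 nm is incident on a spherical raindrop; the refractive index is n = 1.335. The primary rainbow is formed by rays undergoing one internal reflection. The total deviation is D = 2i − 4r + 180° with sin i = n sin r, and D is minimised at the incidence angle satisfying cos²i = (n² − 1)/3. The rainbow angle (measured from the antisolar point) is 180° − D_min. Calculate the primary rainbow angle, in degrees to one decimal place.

41.8°

cos²i = (1.78222 − 1)/3 = 0.26074; i = arccos(0.51063) = 59.294°.
sin r = sin 59.294°/1.335 = 0.64405; r = 40.094°.
D_min = 2·59.294° − 4·40.094° + 180° = 138.212°.
Rainbow angle = 180° − D_min = 41.788°.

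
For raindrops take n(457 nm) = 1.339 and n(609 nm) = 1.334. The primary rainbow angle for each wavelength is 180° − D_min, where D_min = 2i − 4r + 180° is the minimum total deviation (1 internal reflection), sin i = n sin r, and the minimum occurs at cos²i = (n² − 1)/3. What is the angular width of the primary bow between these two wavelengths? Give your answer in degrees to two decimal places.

0.72°

At 457 nm (n = 1.339): cos²i = 0.26431 → i = 59.062°, r = 39.834°, D_min = 138.786°, rainbow angle = 41.214°.
At 609 nm (n = 1.334): cos²i = 0.25985 → i = 59.352°, r = 40.159°, D_min = 138.067°, rainbow angle = 41.933°.
Angular width = |41.214° − 41.933°| = 0.719°.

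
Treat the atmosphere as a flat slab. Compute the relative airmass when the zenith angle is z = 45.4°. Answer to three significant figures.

X = sec z = 1/cos 45.4° = 1/0.7022 = 1.4242.

1.42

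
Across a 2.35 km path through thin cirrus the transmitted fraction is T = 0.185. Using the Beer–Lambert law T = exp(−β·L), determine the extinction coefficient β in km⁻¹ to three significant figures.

0.718 km⁻¹

Beer–Lambert: T = exp(−βL) ⇒ β = −ln(T)/L = −ln(0.185)/2.35 = 1.6874/2.35 = 0.718 km⁻¹.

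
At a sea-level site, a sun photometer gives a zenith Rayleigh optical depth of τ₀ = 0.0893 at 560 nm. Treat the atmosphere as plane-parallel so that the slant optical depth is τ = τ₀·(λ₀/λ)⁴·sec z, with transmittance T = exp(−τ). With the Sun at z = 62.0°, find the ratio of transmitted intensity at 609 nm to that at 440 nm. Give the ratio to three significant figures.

1.44

Airmass: sec 62.0° = 2.1301.
τ(609 nm) = 0.0893 × (560/609)⁴ × 2.1301 = 0.0893 × 0.7150 × 2.1301 = 0.1360.
τ(440 nm) = 0.0893 × (560/440)⁴ × 2.1301 = 0.0893 × 2.6239 × 2.1301 = 0.4991.
T(609)/T(440) = exp(τ_B − τ_A) = exp(0.3631) = 1.4378.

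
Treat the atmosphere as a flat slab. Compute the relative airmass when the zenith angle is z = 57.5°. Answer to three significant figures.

X = sec z = 1/cos 57.5° = 1/0.5373 = 1.8612.

1.86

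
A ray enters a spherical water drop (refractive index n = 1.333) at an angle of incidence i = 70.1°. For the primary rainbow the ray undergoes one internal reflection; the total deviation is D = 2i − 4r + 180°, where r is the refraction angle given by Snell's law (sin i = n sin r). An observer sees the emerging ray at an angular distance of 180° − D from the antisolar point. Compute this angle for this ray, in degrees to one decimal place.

sin r = sin 70.1° / 1.333 = 0.9403/1.333 = 0.7054; r = 44.86°.
D = 2·70.1° − 4·44.86° + 180° = 140.20° − 179.45° + 180° = 140.75°.
Angle from antisolar point = 180° − D = 39.25°.

39.2°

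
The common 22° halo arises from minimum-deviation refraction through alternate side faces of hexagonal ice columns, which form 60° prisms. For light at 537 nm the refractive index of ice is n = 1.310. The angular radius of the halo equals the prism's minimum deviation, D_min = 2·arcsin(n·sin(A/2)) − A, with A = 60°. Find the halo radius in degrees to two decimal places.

21.84°

n·sin(A/2) = 1.310 × sin 30° = 1.310 × 0.5000 = 0.6550.
D_min = 2·arcsin(0.6550) − 60° = 2 × 40.920° − 60° = 21.839°.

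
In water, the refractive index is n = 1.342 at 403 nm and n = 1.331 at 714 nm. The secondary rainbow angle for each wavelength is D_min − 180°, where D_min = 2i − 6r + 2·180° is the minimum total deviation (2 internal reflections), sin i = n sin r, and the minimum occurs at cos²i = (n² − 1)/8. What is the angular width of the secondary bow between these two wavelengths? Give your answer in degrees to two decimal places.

2.86°

At 403 nm (n = 1.342): cos²i = 0.10012 → i = 71.554°, r = 44.981°, D_min = 233.222°, rainbow angle = 53.222°.
At 714 nm (n = 1.331): cos²i = 0.09645 → i = 71.907°, r = 45.575°, D_min = 230.365°, rainbow angle = 50.365°.
Angular width = |53.222° − 50.365°| = 2.857°.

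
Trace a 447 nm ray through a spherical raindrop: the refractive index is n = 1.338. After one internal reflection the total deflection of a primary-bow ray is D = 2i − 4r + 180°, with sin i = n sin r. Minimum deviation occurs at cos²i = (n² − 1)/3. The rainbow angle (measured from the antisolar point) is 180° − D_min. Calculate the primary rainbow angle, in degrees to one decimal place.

cos²i = (1.79024 − 1)/3 = 0.26341; i = arccos(0.51324) = 59.120°.
sin r = sin 59.120°/1.338 = 0.64144; r = 39.899°.
D_min = 2·59.120° − 4·39.899° + 180° = 138.643°.
Rainbow angle = 180° − D_min = 41.357°.

41.4°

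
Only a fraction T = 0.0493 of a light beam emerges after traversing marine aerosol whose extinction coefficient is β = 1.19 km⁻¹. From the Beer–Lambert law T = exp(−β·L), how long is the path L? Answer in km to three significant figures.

Beer–Lambert: T = exp(−βL) ⇒ L = −ln(T)/β = −ln(0.0493)/1.19 = 3.0098/1.19 = 2.529 km.

2.53 km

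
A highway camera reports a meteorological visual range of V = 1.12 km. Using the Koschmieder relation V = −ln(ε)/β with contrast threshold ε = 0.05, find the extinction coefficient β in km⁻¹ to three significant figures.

β = −ln(0.05) / V = 2.996 / 1.12 = 2.6748 km⁻¹.

2.67 km⁻¹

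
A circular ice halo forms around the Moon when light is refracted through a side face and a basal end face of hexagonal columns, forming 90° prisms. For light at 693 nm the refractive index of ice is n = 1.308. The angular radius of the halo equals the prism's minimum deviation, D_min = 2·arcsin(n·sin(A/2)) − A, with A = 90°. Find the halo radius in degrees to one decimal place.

45.3°

n·sin(A/2) = 1.308 × sin 45° = 1.308 × 0.7071 = 0.9249.
D_min = 2·arcsin(0.9249) − 90° = 2 × 67.653° − 90° = 45.305°.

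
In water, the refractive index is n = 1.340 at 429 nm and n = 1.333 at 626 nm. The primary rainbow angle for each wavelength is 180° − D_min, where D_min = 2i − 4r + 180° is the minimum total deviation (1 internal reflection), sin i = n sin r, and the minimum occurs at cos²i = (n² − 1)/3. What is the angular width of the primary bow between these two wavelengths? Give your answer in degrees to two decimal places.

At 429 nm (n = 1.340): cos²i = 0.26520 → i = 59.004°, r = 39.770°, D_min = 138.929°, rainbow angle = 41.071°.
At 626 nm (n = 1.333): cos²i = 0.25896 → i = 59.410°, r = 40.225°, D_min = 137.922°, rainbow angle = 42.078°.
Angular width = |41.071° − 42.078°| = 1.007°.

1.01°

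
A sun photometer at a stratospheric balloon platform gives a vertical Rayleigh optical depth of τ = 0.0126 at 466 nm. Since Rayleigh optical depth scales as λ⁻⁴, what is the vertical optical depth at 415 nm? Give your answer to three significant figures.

τ(415 nm) = τ(466 nm) × (466/415)⁴ = 0.0126 × (1.1229)⁴ = 0.0126 × 1.5898 = 0.0200.

0.0200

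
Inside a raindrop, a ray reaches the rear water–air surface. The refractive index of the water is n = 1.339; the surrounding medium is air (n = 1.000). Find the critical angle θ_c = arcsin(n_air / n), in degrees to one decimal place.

sin θ_c = n_air / n = 1.000 / 1.339 = 0.7468.
θ_c = arcsin(0.7468) = 48.32°.

48.3°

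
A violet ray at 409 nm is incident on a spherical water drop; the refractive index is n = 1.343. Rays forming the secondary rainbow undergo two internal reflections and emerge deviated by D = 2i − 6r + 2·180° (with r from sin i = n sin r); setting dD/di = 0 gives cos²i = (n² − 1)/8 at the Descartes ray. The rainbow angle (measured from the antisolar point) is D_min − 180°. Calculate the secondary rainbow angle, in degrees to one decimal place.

53.5°

cos²i = (1.80365 − 1)/8 = 0.10046; i = arccos(0.31695) = 71.522°.
sin r = sin 71.522°/1.343 = 0.70621; r = 44.928°.
D_min = 2·71.522° − 6·44.928° + 360° = 233.478°.
Rainbow angle = D_min − 180° = 53.478°.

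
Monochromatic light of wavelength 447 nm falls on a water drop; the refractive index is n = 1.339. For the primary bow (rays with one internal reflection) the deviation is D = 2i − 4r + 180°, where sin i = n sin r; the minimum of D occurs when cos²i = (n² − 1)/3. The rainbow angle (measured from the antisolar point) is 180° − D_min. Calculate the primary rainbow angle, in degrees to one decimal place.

cos²i = (1.79292 − 1)/3 = 0.26431; i = arccos(0.51411) = 59.062°.
sin r = sin 59.062°/1.339 = 0.64057; r = 39.834°.
D_min = 2·59.062° − 4·39.834° + 180° = 138.786°.
Rainbow angle = 180° − D_min = 41.214°.

41.2°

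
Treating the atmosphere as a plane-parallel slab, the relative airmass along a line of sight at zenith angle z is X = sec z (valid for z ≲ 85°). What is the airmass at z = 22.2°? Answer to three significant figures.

1.08

X = sec z = 1/cos 22.2° = 1/0.9259 = 1.0801.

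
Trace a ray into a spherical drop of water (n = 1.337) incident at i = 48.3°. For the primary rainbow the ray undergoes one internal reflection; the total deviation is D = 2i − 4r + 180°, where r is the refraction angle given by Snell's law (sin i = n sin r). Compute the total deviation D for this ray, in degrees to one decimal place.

140.8°

sin r = sin 48.3° / 1.337 = 0.7466/1.337 = 0.5584; r = 33.95°.
D = 2·48.3° − 4·33.95° + 180° = 96.60° − 135.79° + 180° = 140.81°.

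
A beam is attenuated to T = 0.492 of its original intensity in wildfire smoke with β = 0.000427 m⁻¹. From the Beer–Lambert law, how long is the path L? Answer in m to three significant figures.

Beer–Lambert: T = exp(−βL) ⇒ L = −ln(T)/β = −ln(0.492)/0.000427 = 0.7093/0.000427 = 1661 m.

1660 m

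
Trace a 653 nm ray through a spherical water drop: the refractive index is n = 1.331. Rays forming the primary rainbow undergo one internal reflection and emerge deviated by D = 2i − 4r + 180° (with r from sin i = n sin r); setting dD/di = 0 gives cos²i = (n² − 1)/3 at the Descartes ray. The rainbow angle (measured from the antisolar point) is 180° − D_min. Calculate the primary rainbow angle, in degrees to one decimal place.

42.4°

cos²i = (1.77156 − 1)/3 = 0.25719; i = arccos(0.50714) = 59.527°.
sin r = sin 59.527°/1.331 = 0.64753; r = 40.356°.
D_min = 2·59.527° − 4·40.356° + 180° = 137.630°.
Rainbow angle = 180° − D_min = 42.370°.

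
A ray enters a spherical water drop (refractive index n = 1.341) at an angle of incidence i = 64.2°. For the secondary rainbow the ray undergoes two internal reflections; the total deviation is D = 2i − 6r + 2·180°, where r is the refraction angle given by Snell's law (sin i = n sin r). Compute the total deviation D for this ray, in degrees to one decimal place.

235.4°

sin r = sin 64.2° / 1.341 = 0.9003/1.341 = 0.6714; r = 42.17°.
D = 2·64.2° − 6·42.17° + 2·180° = 128.40° − 253.04° + 360° = 235.36°.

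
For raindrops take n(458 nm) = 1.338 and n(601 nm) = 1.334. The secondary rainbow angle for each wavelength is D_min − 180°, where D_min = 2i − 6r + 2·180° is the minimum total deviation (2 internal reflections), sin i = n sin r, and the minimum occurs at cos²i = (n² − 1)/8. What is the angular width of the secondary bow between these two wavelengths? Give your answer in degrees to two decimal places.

1.04°

At 458 nm (n = 1.338): cos²i = 0.09878 → i = 71.682°, r = 45.195°, D_min = 232.193°, rainbow angle = 52.193°.
At 601 nm (n = 1.334): cos²i = 0.09744 → i = 71.810°, r = 45.411°, D_min = 231.153°, rainbow angle = 51.153°.
Angular width = |52.193° − 51.153°| = 1.040°.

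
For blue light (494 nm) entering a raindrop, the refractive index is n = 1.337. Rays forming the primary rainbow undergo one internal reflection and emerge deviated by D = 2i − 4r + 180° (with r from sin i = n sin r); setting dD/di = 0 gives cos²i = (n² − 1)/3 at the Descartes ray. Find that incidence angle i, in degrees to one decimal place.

59.2°

cos²i = (1.337² − 1)/3 = (1.78757 − 1)/3 = 0.26252.
cos i = 0.51237, so i = 59.178°.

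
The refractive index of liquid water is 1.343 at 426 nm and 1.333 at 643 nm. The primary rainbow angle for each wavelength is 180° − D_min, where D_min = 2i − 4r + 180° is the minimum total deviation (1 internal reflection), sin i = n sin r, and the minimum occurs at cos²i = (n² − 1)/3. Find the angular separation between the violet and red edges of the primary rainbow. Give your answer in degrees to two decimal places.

1.43°

At 426 nm (n = 1.343): cos²i = 0.26788 → i = 58.830°, r = 39.577°, D_min = 139.354°, rainbow angle = 40.646°.
At 643 nm (n = 1.333): cos²i = 0.25896 → i = 59.410°, r = 40.225°, D_min = 137.922°, rainbow angle = 42.078°.
Angular width = |40.646° − 42.078°| = 1.432°.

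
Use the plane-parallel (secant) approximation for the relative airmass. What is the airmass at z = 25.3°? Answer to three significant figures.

X = sec z = 1/cos 25.3° = 1/0.9041 = 1.1061.

1.11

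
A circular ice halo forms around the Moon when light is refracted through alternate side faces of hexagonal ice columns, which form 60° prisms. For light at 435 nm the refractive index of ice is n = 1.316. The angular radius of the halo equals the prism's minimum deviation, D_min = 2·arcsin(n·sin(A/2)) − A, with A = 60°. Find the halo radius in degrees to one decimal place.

n·sin(A/2) = 1.316 × sin 30° = 1.316 × 0.5000 = 0.6580.
D_min = 2·arcsin(0.6580) − 60° = 2 × 41.148° − 60° = 22.295°.

22.3°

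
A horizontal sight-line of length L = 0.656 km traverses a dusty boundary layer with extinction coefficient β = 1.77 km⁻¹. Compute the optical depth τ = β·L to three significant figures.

τ = β·L = 1.77 × 0.656 = 1.1611.

1.16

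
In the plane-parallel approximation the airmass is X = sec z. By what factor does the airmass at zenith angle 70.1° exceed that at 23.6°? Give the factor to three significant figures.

X(70.1°)/X(23.6°) = sec 70.1° / sec 23.6° = cos 23.6° / cos 70.1° = 0.9164/0.3404 = 2.6922.

2.69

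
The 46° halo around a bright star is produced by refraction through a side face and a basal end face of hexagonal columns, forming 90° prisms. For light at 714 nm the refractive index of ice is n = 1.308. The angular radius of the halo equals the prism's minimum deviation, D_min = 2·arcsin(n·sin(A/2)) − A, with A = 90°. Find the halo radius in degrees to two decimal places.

45.31°

n·sin(A/2) = 1.308 × sin 45° = 1.308 × 0.7071 = 0.9249.
D_min = 2·arcsin(0.9249) − 90° = 2 × 67.653° − 90° = 45.305°.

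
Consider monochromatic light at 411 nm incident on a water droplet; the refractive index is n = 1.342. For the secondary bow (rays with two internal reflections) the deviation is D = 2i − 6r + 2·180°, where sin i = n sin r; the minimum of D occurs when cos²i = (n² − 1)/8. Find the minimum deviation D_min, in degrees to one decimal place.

cos²i = (1.80096 − 1)/8 = 0.10012; i = arccos(0.31642) = 71.554°.
sin r = sin 71.554°/1.342 = 0.70687; r = 44.981°.
D_min = 2·71.554° − 6·44.981° + 360° = 233.222°.

233.2°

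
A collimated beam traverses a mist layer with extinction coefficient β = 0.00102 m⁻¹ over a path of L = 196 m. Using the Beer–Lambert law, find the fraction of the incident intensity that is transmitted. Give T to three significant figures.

0.819

τ = β·L = 0.00102 × 196 = 0.1999.
T = exp(−0.1999) = 0.8188.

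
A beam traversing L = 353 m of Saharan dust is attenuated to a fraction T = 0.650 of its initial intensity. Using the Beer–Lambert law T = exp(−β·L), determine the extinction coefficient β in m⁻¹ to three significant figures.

Beer–Lambert: T = exp(−βL) ⇒ β = −ln(T)/L = −ln(0.650)/353 = 0.4308/353 = 0.00122 m⁻¹.

0.00122 m⁻¹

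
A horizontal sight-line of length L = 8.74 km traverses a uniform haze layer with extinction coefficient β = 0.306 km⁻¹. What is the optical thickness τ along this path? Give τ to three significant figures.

2.67

τ = β·L = 0.306 × 8.74 = 2.6744.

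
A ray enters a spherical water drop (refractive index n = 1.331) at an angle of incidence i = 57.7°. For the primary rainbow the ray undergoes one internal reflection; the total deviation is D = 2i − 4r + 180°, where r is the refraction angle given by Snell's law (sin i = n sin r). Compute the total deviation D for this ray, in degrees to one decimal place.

137.7°

sin r = sin 57.7° / 1.331 = 0.8453/1.331 = 0.6351; r = 39.42°.
D = 2·57.7° − 4·39.42° + 180° = 115.40° − 157.70° + 180° = 137.70°.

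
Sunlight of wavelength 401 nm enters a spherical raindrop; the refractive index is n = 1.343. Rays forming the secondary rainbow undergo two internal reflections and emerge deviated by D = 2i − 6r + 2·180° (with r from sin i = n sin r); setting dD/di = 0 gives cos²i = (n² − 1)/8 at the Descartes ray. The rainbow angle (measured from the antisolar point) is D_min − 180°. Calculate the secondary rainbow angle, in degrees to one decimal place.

cos²i = (1.80365 − 1)/8 = 0.10046; i = arccos(0.31695) = 71.522°.
sin r = sin 71.522°/1.343 = 0.70621; r = 44.928°.
D_min = 2·71.522° − 6·44.928° + 360° = 233.478°.
Rainbow angle = D_min − 180° = 53.478°.

53.5°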